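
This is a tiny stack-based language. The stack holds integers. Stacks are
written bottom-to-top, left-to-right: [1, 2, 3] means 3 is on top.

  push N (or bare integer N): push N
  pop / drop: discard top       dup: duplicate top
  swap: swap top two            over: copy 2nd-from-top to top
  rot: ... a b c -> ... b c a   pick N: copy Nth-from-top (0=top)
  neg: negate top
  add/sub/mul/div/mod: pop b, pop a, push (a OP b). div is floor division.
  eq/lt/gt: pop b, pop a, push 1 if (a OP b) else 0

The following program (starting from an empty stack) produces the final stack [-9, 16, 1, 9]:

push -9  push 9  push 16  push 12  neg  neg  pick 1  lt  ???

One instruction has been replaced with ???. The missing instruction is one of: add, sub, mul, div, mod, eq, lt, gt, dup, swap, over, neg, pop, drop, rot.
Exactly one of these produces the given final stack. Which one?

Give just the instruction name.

Stack before ???: [-9, 9, 16, 1]
Stack after ???:  [-9, 16, 1, 9]
The instruction that transforms [-9, 9, 16, 1] -> [-9, 16, 1, 9] is: rot

Answer: rot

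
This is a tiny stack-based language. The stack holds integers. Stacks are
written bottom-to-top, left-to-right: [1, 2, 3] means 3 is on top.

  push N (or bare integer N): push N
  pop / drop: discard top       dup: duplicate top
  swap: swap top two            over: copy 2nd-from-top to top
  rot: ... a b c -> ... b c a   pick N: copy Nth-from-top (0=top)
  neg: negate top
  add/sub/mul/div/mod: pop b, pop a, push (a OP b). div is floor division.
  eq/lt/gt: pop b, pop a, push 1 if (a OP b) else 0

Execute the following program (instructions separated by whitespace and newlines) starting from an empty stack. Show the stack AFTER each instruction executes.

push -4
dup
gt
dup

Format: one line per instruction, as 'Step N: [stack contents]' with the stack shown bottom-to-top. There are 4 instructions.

Step 1: [-4]
Step 2: [-4, -4]
Step 3: [0]
Step 4: [0, 0]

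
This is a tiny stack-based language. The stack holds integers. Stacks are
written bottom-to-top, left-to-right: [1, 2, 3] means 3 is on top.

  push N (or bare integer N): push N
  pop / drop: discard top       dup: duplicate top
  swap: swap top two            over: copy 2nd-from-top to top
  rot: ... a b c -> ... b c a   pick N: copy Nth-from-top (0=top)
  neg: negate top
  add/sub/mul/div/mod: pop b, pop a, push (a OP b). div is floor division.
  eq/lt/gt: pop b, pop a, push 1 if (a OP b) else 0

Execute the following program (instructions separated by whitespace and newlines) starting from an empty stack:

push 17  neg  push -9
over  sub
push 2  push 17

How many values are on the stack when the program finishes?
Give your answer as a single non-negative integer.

Answer: 4

Derivation:
After 'push 17': stack = [17] (depth 1)
After 'neg': stack = [-17] (depth 1)
After 'push -9': stack = [-17, -9] (depth 2)
After 'over': stack = [-17, -9, -17] (depth 3)
After 'sub': stack = [-17, 8] (depth 2)
After 'push 2': stack = [-17, 8, 2] (depth 3)
After 'push 17': stack = [-17, 8, 2, 17] (depth 4)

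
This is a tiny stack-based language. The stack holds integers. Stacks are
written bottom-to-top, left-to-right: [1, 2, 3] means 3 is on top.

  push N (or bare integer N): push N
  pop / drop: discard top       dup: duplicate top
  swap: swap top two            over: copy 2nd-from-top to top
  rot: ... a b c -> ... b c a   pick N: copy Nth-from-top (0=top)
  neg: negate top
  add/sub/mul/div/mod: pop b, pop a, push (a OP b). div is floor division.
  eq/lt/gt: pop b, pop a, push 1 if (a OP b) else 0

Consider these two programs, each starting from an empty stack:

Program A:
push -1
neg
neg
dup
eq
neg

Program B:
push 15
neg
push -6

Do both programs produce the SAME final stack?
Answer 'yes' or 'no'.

Program A trace:
  After 'push -1': [-1]
  After 'neg': [1]
  After 'neg': [-1]
  After 'dup': [-1, -1]
  After 'eq': [1]
  After 'neg': [-1]
Program A final stack: [-1]

Program B trace:
  After 'push 15': [15]
  After 'neg': [-15]
  After 'push -6': [-15, -6]
Program B final stack: [-15, -6]
Same: no

Answer: no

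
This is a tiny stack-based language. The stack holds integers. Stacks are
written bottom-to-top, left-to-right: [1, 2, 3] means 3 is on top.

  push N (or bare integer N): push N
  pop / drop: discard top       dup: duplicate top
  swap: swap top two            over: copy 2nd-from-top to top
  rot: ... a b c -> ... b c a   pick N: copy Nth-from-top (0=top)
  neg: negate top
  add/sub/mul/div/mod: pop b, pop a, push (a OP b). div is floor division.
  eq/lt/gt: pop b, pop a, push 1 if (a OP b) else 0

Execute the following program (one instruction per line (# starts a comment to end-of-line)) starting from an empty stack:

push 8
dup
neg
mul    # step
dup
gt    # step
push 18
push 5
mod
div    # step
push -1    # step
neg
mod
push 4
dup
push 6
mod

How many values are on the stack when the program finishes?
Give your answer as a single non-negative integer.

Answer: 3

Derivation:
After 'push 8': stack = [8] (depth 1)
After 'dup': stack = [8, 8] (depth 2)
After 'neg': stack = [8, -8] (depth 2)
After 'mul': stack = [-64] (depth 1)
After 'dup': stack = [-64, -64] (depth 2)
After 'gt': stack = [0] (depth 1)
After 'push 18': stack = [0, 18] (depth 2)
After 'push 5': stack = [0, 18, 5] (depth 3)
After 'mod': stack = [0, 3] (depth 2)
After 'div': stack = [0] (depth 1)
After 'push -1': stack = [0, -1] (depth 2)
After 'neg': stack = [0, 1] (depth 2)
After 'mod': stack = [0] (depth 1)
After 'push 4': stack = [0, 4] (depth 2)
After 'dup': stack = [0, 4, 4] (depth 3)
After 'push 6': stack = [0, 4, 4, 6] (depth 4)
After 'mod': stack = [0, 4, 4] (depth 3)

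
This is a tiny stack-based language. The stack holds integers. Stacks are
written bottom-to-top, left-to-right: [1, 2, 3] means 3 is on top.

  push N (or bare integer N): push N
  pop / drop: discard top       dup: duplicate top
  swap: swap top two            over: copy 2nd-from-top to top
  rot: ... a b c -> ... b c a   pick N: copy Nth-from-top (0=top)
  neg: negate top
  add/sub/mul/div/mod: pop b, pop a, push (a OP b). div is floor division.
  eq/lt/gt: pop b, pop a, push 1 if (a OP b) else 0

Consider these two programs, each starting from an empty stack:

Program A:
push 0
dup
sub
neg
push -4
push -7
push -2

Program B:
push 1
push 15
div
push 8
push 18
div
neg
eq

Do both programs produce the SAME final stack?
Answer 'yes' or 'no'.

Answer: no

Derivation:
Program A trace:
  After 'push 0': [0]
  After 'dup': [0, 0]
  After 'sub': [0]
  After 'neg': [0]
  After 'push -4': [0, -4]
  After 'push -7': [0, -4, -7]
  After 'push -2': [0, -4, -7, -2]
Program A final stack: [0, -4, -7, -2]

Program B trace:
  After 'push 1': [1]
  After 'push 15': [1, 15]
  After 'div': [0]
  After 'push 8': [0, 8]
  After 'push 18': [0, 8, 18]
  After 'div': [0, 0]
  After 'neg': [0, 0]
  After 'eq': [1]
Program B final stack: [1]
Same: no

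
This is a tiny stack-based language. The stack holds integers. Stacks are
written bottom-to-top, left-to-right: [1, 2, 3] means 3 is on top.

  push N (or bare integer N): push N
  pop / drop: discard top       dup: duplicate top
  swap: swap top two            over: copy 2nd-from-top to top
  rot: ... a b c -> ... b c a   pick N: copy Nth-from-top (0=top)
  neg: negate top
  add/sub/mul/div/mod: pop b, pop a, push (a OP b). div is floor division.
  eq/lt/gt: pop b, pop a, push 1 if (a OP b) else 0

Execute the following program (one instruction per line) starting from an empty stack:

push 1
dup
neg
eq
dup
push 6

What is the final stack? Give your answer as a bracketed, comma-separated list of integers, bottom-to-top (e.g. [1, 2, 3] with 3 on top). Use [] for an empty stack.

Answer: [0, 0, 6]

Derivation:
After 'push 1': [1]
After 'dup': [1, 1]
After 'neg': [1, -1]
After 'eq': [0]
After 'dup': [0, 0]
After 'push 6': [0, 0, 6]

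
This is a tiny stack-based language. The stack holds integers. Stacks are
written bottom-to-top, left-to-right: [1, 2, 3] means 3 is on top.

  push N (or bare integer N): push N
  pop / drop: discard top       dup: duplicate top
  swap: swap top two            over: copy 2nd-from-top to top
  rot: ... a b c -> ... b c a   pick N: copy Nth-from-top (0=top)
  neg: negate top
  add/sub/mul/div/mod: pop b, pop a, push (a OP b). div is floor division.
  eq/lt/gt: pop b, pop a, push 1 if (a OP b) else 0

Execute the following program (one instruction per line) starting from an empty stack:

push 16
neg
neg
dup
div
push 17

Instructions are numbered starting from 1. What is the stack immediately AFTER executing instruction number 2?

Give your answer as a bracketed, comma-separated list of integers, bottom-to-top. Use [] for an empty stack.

Step 1 ('push 16'): [16]
Step 2 ('neg'): [-16]

Answer: [-16]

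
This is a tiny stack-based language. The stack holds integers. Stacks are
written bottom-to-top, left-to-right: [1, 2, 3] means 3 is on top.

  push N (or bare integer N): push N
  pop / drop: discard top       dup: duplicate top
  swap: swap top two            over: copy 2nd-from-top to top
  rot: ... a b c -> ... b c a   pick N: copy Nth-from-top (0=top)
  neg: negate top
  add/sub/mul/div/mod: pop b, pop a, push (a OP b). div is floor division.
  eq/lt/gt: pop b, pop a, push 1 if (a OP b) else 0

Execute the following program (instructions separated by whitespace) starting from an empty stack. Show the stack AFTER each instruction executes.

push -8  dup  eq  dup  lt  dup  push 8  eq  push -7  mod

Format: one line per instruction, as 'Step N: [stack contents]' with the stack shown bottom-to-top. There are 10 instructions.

Step 1: [-8]
Step 2: [-8, -8]
Step 3: [1]
Step 4: [1, 1]
Step 5: [0]
Step 6: [0, 0]
Step 7: [0, 0, 8]
Step 8: [0, 0]
Step 9: [0, 0, -7]
Step 10: [0, 0]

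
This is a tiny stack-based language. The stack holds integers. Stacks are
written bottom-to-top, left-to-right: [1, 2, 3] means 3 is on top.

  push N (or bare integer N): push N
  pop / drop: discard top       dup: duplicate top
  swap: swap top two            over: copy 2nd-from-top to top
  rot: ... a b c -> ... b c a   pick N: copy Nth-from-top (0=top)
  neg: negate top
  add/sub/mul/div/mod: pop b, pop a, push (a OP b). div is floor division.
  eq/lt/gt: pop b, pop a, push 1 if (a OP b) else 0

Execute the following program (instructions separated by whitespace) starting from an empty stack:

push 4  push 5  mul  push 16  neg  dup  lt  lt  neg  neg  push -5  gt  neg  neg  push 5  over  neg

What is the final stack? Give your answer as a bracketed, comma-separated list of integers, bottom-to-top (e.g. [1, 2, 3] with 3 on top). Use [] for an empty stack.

Answer: [1, 5, -1]

Derivation:
After 'push 4': [4]
After 'push 5': [4, 5]
After 'mul': [20]
After 'push 16': [20, 16]
After 'neg': [20, -16]
After 'dup': [20, -16, -16]
After 'lt': [20, 0]
After 'lt': [0]
After 'neg': [0]
After 'neg': [0]
After 'push -5': [0, -5]
After 'gt': [1]
After 'neg': [-1]
After 'neg': [1]
After 'push 5': [1, 5]
After 'over': [1, 5, 1]
After 'neg': [1, 5, -1]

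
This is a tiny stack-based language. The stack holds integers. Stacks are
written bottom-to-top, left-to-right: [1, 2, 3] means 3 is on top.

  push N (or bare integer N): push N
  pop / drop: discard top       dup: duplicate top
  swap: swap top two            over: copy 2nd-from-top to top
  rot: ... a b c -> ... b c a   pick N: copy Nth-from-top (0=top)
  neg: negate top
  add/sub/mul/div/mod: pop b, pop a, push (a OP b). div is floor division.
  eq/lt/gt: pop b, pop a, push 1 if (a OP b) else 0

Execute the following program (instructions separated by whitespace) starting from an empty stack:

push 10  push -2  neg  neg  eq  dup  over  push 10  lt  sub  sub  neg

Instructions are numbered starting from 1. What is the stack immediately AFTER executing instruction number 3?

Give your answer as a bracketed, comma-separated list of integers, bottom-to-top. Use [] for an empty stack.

Answer: [10, 2]

Derivation:
Step 1 ('push 10'): [10]
Step 2 ('push -2'): [10, -2]
Step 3 ('neg'): [10, 2]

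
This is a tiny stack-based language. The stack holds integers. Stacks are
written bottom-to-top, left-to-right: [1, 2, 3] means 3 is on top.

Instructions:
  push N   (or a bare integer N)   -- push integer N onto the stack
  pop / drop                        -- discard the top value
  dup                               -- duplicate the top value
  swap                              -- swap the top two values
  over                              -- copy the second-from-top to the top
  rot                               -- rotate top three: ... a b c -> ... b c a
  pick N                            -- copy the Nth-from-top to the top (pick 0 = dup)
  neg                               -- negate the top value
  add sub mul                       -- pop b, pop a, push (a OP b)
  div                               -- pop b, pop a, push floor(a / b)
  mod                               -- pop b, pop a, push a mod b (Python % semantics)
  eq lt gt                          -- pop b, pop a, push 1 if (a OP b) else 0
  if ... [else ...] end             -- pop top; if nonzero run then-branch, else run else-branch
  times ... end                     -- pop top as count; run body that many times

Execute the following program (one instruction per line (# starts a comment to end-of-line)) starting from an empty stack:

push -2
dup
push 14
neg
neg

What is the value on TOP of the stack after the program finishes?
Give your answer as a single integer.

Answer: 14

Derivation:
After 'push -2': [-2]
After 'dup': [-2, -2]
After 'push 14': [-2, -2, 14]
After 'neg': [-2, -2, -14]
After 'neg': [-2, -2, 14]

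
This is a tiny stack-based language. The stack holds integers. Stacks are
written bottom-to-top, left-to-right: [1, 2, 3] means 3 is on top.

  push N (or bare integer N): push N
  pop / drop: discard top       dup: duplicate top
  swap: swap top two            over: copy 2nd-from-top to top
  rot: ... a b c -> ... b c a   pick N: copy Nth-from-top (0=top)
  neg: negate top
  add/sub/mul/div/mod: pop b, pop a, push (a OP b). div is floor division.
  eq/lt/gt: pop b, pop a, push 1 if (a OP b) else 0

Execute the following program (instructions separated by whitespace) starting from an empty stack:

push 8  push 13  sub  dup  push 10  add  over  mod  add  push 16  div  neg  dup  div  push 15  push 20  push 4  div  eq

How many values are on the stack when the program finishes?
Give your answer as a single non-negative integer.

Answer: 2

Derivation:
After 'push 8': stack = [8] (depth 1)
After 'push 13': stack = [8, 13] (depth 2)
After 'sub': stack = [-5] (depth 1)
After 'dup': stack = [-5, -5] (depth 2)
After 'push 10': stack = [-5, -5, 10] (depth 3)
After 'add': stack = [-5, 5] (depth 2)
After 'over': stack = [-5, 5, -5] (depth 3)
After 'mod': stack = [-5, 0] (depth 2)
After 'add': stack = [-5] (depth 1)
After 'push 16': stack = [-5, 16] (depth 2)
After 'div': stack = [-1] (depth 1)
After 'neg': stack = [1] (depth 1)
After 'dup': stack = [1, 1] (depth 2)
After 'div': stack = [1] (depth 1)
After 'push 15': stack = [1, 15] (depth 2)
After 'push 20': stack = [1, 15, 20] (depth 3)
After 'push 4': stack = [1, 15, 20, 4] (depth 4)
After 'div': stack = [1, 15, 5] (depth 3)
After 'eq': stack = [1, 0] (depth 2)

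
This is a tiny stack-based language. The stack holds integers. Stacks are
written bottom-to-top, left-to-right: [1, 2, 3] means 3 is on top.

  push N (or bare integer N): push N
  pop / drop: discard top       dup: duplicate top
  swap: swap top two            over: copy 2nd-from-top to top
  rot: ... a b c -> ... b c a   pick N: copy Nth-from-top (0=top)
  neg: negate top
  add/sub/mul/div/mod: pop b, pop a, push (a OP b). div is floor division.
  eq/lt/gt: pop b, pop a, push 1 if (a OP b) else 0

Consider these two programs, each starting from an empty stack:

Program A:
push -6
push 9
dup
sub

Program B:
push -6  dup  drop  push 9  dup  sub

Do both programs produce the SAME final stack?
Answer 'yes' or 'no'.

Answer: yes

Derivation:
Program A trace:
  After 'push -6': [-6]
  After 'push 9': [-6, 9]
  After 'dup': [-6, 9, 9]
  After 'sub': [-6, 0]
Program A final stack: [-6, 0]

Program B trace:
  After 'push -6': [-6]
  After 'dup': [-6, -6]
  After 'drop': [-6]
  After 'push 9': [-6, 9]
  After 'dup': [-6, 9, 9]
  After 'sub': [-6, 0]
Program B final stack: [-6, 0]
Same: yes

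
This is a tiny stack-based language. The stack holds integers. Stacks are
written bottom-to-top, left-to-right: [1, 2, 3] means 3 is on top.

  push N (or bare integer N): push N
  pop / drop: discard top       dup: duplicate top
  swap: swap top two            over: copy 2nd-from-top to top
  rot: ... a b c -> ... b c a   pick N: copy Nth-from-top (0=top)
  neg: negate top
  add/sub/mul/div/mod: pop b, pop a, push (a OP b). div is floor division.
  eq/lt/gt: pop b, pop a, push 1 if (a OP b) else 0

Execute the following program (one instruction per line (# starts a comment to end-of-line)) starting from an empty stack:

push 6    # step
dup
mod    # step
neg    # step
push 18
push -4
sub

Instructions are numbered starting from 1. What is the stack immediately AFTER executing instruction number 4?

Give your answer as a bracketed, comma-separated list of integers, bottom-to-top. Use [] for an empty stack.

Step 1 ('push 6'): [6]
Step 2 ('dup'): [6, 6]
Step 3 ('mod'): [0]
Step 4 ('neg'): [0]

Answer: [0]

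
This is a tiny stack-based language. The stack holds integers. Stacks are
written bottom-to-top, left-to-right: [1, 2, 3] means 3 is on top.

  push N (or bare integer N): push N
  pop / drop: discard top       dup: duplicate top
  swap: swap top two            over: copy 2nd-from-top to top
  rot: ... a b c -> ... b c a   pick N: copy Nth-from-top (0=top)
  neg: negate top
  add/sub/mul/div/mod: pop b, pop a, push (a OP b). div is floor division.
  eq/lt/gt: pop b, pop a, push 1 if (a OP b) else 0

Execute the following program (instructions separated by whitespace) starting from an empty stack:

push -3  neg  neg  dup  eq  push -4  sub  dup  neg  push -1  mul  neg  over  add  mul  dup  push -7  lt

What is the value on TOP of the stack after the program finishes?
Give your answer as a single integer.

Answer: 0

Derivation:
After 'push -3': [-3]
After 'neg': [3]
After 'neg': [-3]
After 'dup': [-3, -3]
After 'eq': [1]
After 'push -4': [1, -4]
After 'sub': [5]
After 'dup': [5, 5]
After 'neg': [5, -5]
After 'push -1': [5, -5, -1]
After 'mul': [5, 5]
After 'neg': [5, -5]
After 'over': [5, -5, 5]
After 'add': [5, 0]
After 'mul': [0]
After 'dup': [0, 0]
After 'push -7': [0, 0, -7]
After 'lt': [0, 0]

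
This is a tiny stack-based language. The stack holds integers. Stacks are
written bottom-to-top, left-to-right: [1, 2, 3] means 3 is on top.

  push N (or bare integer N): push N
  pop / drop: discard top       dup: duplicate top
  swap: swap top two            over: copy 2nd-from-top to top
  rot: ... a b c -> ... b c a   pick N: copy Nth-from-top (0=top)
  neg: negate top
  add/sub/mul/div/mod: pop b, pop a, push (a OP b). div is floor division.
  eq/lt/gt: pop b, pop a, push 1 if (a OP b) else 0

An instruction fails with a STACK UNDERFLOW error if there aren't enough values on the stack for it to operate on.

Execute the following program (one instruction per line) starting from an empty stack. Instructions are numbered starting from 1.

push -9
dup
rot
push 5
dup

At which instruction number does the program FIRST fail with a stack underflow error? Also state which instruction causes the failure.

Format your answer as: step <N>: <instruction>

Step 1 ('push -9'): stack = [-9], depth = 1
Step 2 ('dup'): stack = [-9, -9], depth = 2
Step 3 ('rot'): needs 3 value(s) but depth is 2 — STACK UNDERFLOW

Answer: step 3: rot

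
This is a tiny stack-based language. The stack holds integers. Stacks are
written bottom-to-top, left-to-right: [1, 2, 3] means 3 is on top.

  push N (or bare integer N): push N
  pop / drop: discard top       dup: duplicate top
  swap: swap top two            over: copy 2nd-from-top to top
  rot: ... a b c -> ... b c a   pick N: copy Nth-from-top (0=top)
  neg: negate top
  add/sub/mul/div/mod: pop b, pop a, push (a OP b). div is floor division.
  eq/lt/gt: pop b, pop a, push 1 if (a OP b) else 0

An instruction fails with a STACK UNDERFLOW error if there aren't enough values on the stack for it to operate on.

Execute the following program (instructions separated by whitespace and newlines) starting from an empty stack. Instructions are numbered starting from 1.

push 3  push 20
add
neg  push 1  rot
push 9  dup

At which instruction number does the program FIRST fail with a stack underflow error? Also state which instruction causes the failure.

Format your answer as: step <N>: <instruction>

Answer: step 6: rot

Derivation:
Step 1 ('push 3'): stack = [3], depth = 1
Step 2 ('push 20'): stack = [3, 20], depth = 2
Step 3 ('add'): stack = [23], depth = 1
Step 4 ('neg'): stack = [-23], depth = 1
Step 5 ('push 1'): stack = [-23, 1], depth = 2
Step 6 ('rot'): needs 3 value(s) but depth is 2 — STACK UNDERFLOW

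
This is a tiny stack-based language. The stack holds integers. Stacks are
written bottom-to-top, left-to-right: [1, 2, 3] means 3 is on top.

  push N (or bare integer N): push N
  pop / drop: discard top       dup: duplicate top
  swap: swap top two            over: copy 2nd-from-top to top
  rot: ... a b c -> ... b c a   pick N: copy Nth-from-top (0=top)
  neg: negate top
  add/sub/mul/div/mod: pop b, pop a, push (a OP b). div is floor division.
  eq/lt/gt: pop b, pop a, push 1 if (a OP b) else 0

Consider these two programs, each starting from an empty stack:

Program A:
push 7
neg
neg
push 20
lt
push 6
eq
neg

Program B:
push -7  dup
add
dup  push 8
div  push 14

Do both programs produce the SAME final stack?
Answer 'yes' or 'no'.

Answer: no

Derivation:
Program A trace:
  After 'push 7': [7]
  After 'neg': [-7]
  After 'neg': [7]
  After 'push 20': [7, 20]
  After 'lt': [1]
  After 'push 6': [1, 6]
  After 'eq': [0]
  After 'neg': [0]
Program A final stack: [0]

Program B trace:
  After 'push -7': [-7]
  After 'dup': [-7, -7]
  After 'add': [-14]
  After 'dup': [-14, -14]
  After 'push 8': [-14, -14, 8]
  After 'div': [-14, -2]
  After 'push 14': [-14, -2, 14]
Program B final stack: [-14, -2, 14]
Same: no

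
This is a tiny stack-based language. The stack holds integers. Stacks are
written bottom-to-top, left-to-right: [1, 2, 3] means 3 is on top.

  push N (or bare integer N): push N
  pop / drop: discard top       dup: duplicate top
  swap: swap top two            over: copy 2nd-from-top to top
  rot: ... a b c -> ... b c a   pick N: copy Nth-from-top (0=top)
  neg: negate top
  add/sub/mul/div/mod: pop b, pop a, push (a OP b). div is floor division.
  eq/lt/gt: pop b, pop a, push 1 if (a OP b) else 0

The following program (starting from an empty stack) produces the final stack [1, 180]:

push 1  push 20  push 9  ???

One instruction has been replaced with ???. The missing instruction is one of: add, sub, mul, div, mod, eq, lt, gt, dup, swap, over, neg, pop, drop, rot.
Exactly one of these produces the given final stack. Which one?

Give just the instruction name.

Stack before ???: [1, 20, 9]
Stack after ???:  [1, 180]
The instruction that transforms [1, 20, 9] -> [1, 180] is: mul

Answer: mul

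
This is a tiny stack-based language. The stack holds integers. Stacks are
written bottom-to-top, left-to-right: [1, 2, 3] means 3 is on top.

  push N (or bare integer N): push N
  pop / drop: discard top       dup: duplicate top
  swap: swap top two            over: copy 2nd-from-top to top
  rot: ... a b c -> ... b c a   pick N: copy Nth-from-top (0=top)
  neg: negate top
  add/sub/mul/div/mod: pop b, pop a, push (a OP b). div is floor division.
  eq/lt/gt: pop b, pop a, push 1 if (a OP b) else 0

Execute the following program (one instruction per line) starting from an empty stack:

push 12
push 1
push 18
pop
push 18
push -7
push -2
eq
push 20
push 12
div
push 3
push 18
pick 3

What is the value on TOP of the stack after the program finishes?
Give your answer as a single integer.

Answer: 0

Derivation:
After 'push 12': [12]
After 'push 1': [12, 1]
After 'push 18': [12, 1, 18]
After 'pop': [12, 1]
After 'push 18': [12, 1, 18]
After 'push -7': [12, 1, 18, -7]
After 'push -2': [12, 1, 18, -7, -2]
After 'eq': [12, 1, 18, 0]
After 'push 20': [12, 1, 18, 0, 20]
After 'push 12': [12, 1, 18, 0, 20, 12]
After 'div': [12, 1, 18, 0, 1]
After 'push 3': [12, 1, 18, 0, 1, 3]
After 'push 18': [12, 1, 18, 0, 1, 3, 18]
After 'pick 3': [12, 1, 18, 0, 1, 3, 18, 0]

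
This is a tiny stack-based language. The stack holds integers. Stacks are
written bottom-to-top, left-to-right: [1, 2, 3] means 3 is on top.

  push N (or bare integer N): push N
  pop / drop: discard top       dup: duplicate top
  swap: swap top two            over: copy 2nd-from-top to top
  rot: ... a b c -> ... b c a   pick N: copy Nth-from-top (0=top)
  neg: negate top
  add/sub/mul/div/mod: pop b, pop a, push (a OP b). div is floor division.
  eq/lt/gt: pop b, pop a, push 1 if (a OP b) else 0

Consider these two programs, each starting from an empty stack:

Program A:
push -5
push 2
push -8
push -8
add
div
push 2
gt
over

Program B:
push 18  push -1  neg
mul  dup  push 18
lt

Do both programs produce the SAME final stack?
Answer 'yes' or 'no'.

Answer: no

Derivation:
Program A trace:
  After 'push -5': [-5]
  After 'push 2': [-5, 2]
  After 'push -8': [-5, 2, -8]
  After 'push -8': [-5, 2, -8, -8]
  After 'add': [-5, 2, -16]
  After 'div': [-5, -1]
  After 'push 2': [-5, -1, 2]
  After 'gt': [-5, 0]
  After 'over': [-5, 0, -5]
Program A final stack: [-5, 0, -5]

Program B trace:
  After 'push 18': [18]
  After 'push -1': [18, -1]
  After 'neg': [18, 1]
  After 'mul': [18]
  After 'dup': [18, 18]
  After 'push 18': [18, 18, 18]
  After 'lt': [18, 0]
Program B final stack: [18, 0]
Same: no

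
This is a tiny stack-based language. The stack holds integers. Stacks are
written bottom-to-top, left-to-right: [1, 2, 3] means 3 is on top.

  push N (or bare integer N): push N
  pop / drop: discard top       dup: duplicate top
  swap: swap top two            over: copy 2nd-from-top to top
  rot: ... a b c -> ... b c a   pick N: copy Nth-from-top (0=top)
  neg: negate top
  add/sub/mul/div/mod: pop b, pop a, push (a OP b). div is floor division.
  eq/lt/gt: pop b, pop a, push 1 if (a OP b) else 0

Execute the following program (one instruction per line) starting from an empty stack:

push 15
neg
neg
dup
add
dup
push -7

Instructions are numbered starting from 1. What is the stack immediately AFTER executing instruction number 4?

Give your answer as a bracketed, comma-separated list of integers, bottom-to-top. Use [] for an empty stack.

Answer: [15, 15]

Derivation:
Step 1 ('push 15'): [15]
Step 2 ('neg'): [-15]
Step 3 ('neg'): [15]
Step 4 ('dup'): [15, 15]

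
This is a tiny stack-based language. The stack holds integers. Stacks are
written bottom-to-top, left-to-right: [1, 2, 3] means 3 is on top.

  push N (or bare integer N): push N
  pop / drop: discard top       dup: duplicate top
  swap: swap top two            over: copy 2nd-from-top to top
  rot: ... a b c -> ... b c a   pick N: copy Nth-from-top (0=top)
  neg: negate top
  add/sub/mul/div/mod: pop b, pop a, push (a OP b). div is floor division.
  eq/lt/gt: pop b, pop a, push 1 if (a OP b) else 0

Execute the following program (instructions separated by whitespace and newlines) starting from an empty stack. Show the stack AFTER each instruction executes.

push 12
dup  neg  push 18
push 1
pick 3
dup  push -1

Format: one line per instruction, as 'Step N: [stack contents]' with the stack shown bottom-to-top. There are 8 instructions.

Step 1: [12]
Step 2: [12, 12]
Step 3: [12, -12]
Step 4: [12, -12, 18]
Step 5: [12, -12, 18, 1]
Step 6: [12, -12, 18, 1, 12]
Step 7: [12, -12, 18, 1, 12, 12]
Step 8: [12, -12, 18, 1, 12, 12, -1]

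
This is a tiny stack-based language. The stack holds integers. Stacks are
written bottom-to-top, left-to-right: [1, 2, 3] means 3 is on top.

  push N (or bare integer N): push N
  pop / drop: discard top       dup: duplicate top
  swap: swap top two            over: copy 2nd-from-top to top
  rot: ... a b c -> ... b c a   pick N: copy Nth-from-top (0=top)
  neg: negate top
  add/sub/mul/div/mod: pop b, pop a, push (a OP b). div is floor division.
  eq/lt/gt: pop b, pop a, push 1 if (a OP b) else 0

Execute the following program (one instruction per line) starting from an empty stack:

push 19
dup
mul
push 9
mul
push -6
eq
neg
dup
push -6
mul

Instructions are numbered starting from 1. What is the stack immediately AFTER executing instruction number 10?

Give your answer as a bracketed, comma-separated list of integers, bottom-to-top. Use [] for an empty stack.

Answer: [0, 0, -6]

Derivation:
Step 1 ('push 19'): [19]
Step 2 ('dup'): [19, 19]
Step 3 ('mul'): [361]
Step 4 ('push 9'): [361, 9]
Step 5 ('mul'): [3249]
Step 6 ('push -6'): [3249, -6]
Step 7 ('eq'): [0]
Step 8 ('neg'): [0]
Step 9 ('dup'): [0, 0]
Step 10 ('push -6'): [0, 0, -6]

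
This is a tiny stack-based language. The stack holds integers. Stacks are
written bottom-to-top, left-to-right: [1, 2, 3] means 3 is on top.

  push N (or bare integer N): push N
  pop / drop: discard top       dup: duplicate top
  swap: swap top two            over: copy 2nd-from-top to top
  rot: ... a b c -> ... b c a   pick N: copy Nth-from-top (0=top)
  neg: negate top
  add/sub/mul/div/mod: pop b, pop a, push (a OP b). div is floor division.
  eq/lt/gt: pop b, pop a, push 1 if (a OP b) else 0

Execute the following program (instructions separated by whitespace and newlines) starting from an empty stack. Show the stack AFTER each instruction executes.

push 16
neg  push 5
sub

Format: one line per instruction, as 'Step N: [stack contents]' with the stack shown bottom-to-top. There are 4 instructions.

Step 1: [16]
Step 2: [-16]
Step 3: [-16, 5]
Step 4: [-21]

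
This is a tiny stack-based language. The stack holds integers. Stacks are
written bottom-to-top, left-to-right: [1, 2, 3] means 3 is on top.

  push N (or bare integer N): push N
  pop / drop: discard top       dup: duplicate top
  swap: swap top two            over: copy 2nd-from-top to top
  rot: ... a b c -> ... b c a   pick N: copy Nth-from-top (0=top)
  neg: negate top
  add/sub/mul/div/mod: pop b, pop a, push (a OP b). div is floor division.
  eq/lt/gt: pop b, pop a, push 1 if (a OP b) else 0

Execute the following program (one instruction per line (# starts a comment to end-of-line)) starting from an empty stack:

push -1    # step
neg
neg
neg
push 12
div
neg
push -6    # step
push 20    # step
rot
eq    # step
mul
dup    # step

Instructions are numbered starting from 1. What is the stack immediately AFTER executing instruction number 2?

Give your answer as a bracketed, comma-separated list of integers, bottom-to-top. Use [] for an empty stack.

Answer: [1]

Derivation:
Step 1 ('push -1'): [-1]
Step 2 ('neg'): [1]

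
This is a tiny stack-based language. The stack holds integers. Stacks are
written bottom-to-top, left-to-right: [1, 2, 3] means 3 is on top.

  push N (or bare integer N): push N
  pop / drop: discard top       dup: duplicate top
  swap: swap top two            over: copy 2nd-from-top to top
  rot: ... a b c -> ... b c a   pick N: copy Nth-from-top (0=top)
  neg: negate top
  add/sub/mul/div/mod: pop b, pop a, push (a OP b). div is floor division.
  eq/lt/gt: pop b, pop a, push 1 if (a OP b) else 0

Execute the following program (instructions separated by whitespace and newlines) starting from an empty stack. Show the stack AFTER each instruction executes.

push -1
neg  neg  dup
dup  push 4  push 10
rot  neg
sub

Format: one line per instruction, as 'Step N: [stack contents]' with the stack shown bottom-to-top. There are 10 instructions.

Step 1: [-1]
Step 2: [1]
Step 3: [-1]
Step 4: [-1, -1]
Step 5: [-1, -1, -1]
Step 6: [-1, -1, -1, 4]
Step 7: [-1, -1, -1, 4, 10]
Step 8: [-1, -1, 4, 10, -1]
Step 9: [-1, -1, 4, 10, 1]
Step 10: [-1, -1, 4, 9]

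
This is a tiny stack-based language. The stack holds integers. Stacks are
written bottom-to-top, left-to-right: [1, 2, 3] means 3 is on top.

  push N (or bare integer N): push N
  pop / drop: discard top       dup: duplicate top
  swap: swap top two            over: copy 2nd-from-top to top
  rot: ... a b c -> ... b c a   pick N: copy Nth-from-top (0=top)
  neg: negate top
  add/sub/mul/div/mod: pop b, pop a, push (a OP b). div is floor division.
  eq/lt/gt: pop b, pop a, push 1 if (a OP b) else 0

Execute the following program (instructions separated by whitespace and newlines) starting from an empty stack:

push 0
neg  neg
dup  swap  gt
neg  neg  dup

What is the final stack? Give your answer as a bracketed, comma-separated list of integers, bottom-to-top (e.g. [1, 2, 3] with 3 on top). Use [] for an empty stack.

After 'push 0': [0]
After 'neg': [0]
After 'neg': [0]
After 'dup': [0, 0]
After 'swap': [0, 0]
After 'gt': [0]
After 'neg': [0]
After 'neg': [0]
After 'dup': [0, 0]

Answer: [0, 0]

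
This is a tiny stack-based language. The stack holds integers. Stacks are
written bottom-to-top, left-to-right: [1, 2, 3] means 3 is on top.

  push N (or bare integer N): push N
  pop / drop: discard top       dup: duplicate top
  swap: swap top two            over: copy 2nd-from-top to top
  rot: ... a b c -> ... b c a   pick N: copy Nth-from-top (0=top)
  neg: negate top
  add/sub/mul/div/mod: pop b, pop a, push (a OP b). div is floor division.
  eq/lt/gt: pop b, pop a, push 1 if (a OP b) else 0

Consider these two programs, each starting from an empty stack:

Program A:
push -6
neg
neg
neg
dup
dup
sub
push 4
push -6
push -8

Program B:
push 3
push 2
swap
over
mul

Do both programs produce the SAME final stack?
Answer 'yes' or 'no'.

Program A trace:
  After 'push -6': [-6]
  After 'neg': [6]
  After 'neg': [-6]
  After 'neg': [6]
  After 'dup': [6, 6]
  After 'dup': [6, 6, 6]
  After 'sub': [6, 0]
  After 'push 4': [6, 0, 4]
  After 'push -6': [6, 0, 4, -6]
  After 'push -8': [6, 0, 4, -6, -8]
Program A final stack: [6, 0, 4, -6, -8]

Program B trace:
  After 'push 3': [3]
  After 'push 2': [3, 2]
  After 'swap': [2, 3]
  After 'over': [2, 3, 2]
  After 'mul': [2, 6]
Program B final stack: [2, 6]
Same: no

Answer: no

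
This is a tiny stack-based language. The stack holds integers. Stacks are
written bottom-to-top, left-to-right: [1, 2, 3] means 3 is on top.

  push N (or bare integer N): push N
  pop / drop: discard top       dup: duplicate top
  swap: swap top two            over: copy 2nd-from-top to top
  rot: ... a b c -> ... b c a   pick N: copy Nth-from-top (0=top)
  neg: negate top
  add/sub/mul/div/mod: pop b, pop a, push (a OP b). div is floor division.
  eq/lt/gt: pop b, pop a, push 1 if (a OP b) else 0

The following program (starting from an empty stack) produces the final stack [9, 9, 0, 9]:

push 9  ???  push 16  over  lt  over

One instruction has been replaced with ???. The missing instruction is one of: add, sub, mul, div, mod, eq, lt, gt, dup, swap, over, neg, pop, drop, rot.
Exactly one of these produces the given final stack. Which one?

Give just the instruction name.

Answer: dup

Derivation:
Stack before ???: [9]
Stack after ???:  [9, 9]
The instruction that transforms [9] -> [9, 9] is: dup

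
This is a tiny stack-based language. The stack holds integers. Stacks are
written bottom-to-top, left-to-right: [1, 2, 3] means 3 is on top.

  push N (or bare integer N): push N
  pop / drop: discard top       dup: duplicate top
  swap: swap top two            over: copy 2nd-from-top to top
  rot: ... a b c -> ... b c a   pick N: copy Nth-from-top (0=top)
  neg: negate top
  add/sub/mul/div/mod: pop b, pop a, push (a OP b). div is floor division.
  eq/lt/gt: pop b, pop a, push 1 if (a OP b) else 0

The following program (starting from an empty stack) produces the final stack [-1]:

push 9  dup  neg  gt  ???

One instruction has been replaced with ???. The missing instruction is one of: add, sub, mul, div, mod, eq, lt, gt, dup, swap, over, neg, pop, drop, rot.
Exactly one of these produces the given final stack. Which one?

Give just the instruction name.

Answer: neg

Derivation:
Stack before ???: [1]
Stack after ???:  [-1]
The instruction that transforms [1] -> [-1] is: neg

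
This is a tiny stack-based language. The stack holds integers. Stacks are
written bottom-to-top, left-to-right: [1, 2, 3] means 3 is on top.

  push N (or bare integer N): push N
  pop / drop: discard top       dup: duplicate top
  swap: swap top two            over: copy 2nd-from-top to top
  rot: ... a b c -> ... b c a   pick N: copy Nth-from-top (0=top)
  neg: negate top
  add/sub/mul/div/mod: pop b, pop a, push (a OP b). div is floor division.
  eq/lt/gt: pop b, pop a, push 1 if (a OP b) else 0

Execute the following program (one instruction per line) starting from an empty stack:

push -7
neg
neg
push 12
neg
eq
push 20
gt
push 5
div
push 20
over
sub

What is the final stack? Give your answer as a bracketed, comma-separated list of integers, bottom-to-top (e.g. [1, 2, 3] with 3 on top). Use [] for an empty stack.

Answer: [0, 20]

Derivation:
After 'push -7': [-7]
After 'neg': [7]
After 'neg': [-7]
After 'push 12': [-7, 12]
After 'neg': [-7, -12]
After 'eq': [0]
After 'push 20': [0, 20]
After 'gt': [0]
After 'push 5': [0, 5]
After 'div': [0]
After 'push 20': [0, 20]
After 'over': [0, 20, 0]
After 'sub': [0, 20]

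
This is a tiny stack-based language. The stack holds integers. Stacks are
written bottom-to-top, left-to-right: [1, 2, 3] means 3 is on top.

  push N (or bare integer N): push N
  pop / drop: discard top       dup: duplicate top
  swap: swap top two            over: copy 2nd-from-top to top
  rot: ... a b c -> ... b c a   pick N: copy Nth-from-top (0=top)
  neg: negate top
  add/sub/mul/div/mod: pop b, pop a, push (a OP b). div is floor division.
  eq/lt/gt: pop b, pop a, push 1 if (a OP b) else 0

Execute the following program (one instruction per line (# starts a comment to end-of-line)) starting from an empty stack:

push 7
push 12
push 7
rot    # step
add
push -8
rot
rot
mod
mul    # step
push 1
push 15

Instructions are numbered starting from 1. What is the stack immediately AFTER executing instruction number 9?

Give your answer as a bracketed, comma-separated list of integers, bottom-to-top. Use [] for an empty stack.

Step 1 ('push 7'): [7]
Step 2 ('push 12'): [7, 12]
Step 3 ('push 7'): [7, 12, 7]
Step 4 ('rot'): [12, 7, 7]
Step 5 ('add'): [12, 14]
Step 6 ('push -8'): [12, 14, -8]
Step 7 ('rot'): [14, -8, 12]
Step 8 ('rot'): [-8, 12, 14]
Step 9 ('mod'): [-8, 12]

Answer: [-8, 12]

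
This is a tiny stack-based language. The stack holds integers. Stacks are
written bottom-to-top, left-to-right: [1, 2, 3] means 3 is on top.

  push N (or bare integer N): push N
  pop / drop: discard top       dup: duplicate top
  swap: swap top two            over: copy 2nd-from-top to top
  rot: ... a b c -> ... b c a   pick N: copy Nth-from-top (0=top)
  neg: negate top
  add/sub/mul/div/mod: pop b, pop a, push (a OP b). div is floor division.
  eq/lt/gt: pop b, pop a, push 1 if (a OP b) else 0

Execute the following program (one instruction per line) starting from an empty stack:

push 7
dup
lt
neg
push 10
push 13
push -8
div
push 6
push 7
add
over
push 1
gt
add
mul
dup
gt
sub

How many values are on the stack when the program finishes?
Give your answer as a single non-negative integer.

Answer: 2

Derivation:
After 'push 7': stack = [7] (depth 1)
After 'dup': stack = [7, 7] (depth 2)
After 'lt': stack = [0] (depth 1)
After 'neg': stack = [0] (depth 1)
After 'push 10': stack = [0, 10] (depth 2)
After 'push 13': stack = [0, 10, 13] (depth 3)
After 'push -8': stack = [0, 10, 13, -8] (depth 4)
After 'div': stack = [0, 10, -2] (depth 3)
After 'push 6': stack = [0, 10, -2, 6] (depth 4)
After 'push 7': stack = [0, 10, -2, 6, 7] (depth 5)
After 'add': stack = [0, 10, -2, 13] (depth 4)
After 'over': stack = [0, 10, -2, 13, -2] (depth 5)
After 'push 1': stack = [0, 10, -2, 13, -2, 1] (depth 6)
After 'gt': stack = [0, 10, -2, 13, 0] (depth 5)
After 'add': stack = [0, 10, -2, 13] (depth 4)
After 'mul': stack = [0, 10, -26] (depth 3)
After 'dup': stack = [0, 10, -26, -26] (depth 4)
After 'gt': stack = [0, 10, 0] (depth 3)
After 'sub': stack = [0, 10] (depth 2)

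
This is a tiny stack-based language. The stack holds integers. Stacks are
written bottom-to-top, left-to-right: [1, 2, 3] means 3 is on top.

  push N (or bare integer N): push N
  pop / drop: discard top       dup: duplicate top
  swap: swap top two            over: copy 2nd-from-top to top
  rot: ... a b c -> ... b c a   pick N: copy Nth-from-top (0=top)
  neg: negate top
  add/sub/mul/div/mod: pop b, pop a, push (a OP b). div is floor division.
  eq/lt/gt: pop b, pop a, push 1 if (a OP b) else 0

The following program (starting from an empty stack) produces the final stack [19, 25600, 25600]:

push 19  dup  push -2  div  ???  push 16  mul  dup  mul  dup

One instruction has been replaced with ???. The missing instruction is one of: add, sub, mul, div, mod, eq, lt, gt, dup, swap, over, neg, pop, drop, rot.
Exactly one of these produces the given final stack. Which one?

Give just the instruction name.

Stack before ???: [19, -10]
Stack after ???:  [19, 10]
The instruction that transforms [19, -10] -> [19, 10] is: neg

Answer: neg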